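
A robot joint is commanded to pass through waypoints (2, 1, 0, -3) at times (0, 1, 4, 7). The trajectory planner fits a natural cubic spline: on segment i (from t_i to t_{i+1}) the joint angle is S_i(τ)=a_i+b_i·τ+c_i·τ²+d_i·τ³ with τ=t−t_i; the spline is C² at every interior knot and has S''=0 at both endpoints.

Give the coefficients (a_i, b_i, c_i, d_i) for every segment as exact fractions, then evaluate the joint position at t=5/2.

  seg 0: a=2 b=-97/87 c=0 d=10/87
  seg 1: a=1 b=-67/87 c=10/29 d=-52/783
  seg 2: a=0 b=-43/87 c=-22/87 d=22/783
S(5/2) = 23/58

Δ: Δ0=-1, Δ1=-1/3, Δ2=-1
row 1: diag=8, rhs=4; c'=3/8, d'=1/2
row 2: denom=12−3·3/8=87/8; d'=(-4−3·1/2)/(87/8)=-44/87
back: M2=-44/87
back: M1=1/2−3/8·-44/87=20/29
M: M0=0, M1=20/29, M2=-44/87, M3=0
seg 0: a=2, c=M0/2=0, d=(M1−M0)/(6·1)=10/87, b=Δ0−h0·(2M0+M1)/6=-97/87
seg 1: a=1, c=M1/2=10/29, d=(M2−M1)/(6·3)=-52/783, b=Δ1−h1·(2M1+M2)/6=-67/87
seg 2: a=0, c=M2/2=-22/87, d=(M3−M2)/(6·3)=22/783, b=Δ2−h2·(2M2+M3)/6=-43/87
t_q=5/2 → seg 1, τ=3/2; S=1+-67/87·τ+10/29·τ²+-52/783·τ³=23/58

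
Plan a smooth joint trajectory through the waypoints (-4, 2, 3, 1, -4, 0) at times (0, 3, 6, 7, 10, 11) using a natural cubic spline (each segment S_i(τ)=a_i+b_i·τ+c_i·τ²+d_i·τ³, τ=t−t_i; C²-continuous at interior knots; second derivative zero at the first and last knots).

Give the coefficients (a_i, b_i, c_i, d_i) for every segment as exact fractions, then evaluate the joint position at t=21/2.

  seg 0: a=-4 b=1168/521 c=0 d=-14/521
  seg 1: a=2 b=790/521 c=-126/521 d=-715/14067
  seg 2: a=3 b=-681/521 c=-1093/1563 d=10/1563
  seg 3: a=1 b=-4199/1563 c=-1063/1563 d=4783/14067
  seg 4: a=-4 b=3772/1563 c=1240/521 d=-1240/1563
S(21/2) = -1197/521

Δ: Δ0=2, Δ1=1/3, Δ2=-2, Δ3=-5/3, Δ4=4
row 1: diag=12, rhs=-10; c'=1/4, d'=-5/6
row 2: denom=8−3·1/4=29/4; d'=(-14−3·-5/6)/(29/4)=-46/29
row 3: denom=8−1·4/29=228/29; d'=(2−1·-46/29)/(228/29)=26/57
row 4: denom=8−3·29/76=521/76; d'=(34−3·26/57)/(521/76)=2480/521
back: M4=2480/521
back: M3=26/57−29/76·2480/521=-2126/1563
back: M2=-46/29−4/29·-2126/1563=-2186/1563
back: M1=-5/6−1/4·-2186/1563=-252/521
M: M0=0, M1=-252/521, M2=-2186/1563, M3=-2126/1563, M4=2480/521, M5=0
seg 0: a=-4, c=M0/2=0, d=(M1−M0)/(6·3)=-14/521, b=Δ0−h0·(2M0+M1)/6=1168/521
seg 1: a=2, c=M1/2=-126/521, d=(M2−M1)/(6·3)=-715/14067, b=Δ1−h1·(2M1+M2)/6=790/521
seg 2: a=3, c=M2/2=-1093/1563, d=(M3−M2)/(6·1)=10/1563, b=Δ2−h2·(2M2+M3)/6=-681/521
seg 3: a=1, c=M3/2=-1063/1563, d=(M4−M3)/(6·3)=4783/14067, b=Δ3−h3·(2M3+M4)/6=-4199/1563
seg 4: a=-4, c=M4/2=1240/521, d=(M5−M4)/(6·1)=-1240/1563, b=Δ4−h4·(2M4+M5)/6=3772/1563
t_q=21/2 → seg 4, τ=1/2; S=-4+3772/1563·τ+1240/521·τ²+-1240/1563·τ³=-1197/521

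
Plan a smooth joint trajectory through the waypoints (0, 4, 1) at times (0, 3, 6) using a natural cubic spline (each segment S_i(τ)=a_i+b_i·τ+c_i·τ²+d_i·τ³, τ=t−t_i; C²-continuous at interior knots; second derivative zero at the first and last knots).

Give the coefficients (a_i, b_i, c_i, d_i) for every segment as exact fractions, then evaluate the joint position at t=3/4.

Δ: Δ0=4/3, Δ1=-1
row 1: diag=12, rhs=-14; c'=1/4, d'=-7/6
back: M1=-7/6
M: M0=0, M1=-7/6, M2=0
seg 0: a=0, c=M0/2=0, d=(M1−M0)/(6·3)=-7/108, b=Δ0−h0·(2M0+M1)/6=23/12
seg 1: a=4, c=M1/2=-7/12, d=(M2−M1)/(6·3)=7/108, b=Δ1−h1·(2M1+M2)/6=1/6
t_q=3/4 → seg 0, τ=3/4; S=0+23/12·τ+0·τ²+-7/108·τ³=361/256

  seg 0: a=0 b=23/12 c=0 d=-7/108
  seg 1: a=4 b=1/6 c=-7/12 d=7/108
S(3/4) = 361/256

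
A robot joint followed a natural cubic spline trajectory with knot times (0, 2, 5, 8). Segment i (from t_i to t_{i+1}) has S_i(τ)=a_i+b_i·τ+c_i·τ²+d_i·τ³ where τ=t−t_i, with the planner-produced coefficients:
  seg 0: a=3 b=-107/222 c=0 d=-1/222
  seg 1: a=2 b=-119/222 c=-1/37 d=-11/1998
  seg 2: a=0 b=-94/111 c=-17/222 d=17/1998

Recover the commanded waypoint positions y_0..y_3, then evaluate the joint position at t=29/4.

y_0 = S_0(0) = a_0 = 3
y_1 = S_1(0) = a_1 = 2
y_2 = S_2(0) = a_2 = 0
y_3 = S_2(3) = -3
t_q=29/4 is in segment 2 (τ=9/4); S_2(τ)=-10401/4736

y_0=3 y_1=2 y_2=0 y_3=-3
S(29/4) = -10401/4736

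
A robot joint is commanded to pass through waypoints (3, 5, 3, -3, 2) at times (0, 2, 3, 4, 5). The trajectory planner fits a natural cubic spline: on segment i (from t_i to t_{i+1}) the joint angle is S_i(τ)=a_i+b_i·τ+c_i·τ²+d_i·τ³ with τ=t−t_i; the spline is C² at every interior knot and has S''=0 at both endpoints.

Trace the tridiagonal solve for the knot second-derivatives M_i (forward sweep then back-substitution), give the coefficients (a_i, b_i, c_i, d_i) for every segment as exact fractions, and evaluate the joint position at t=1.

  seg 0: a=3 b=61/43 c=0 d=-9/86
  seg 1: a=5 b=7/43 c=-27/43 d=-66/43
  seg 2: a=3 b=-245/43 c=-225/43 d=212/43
  seg 3: a=-3 b=-59/43 c=411/43 d=-137/43
S(1) = 371/86

Δ: Δ0=1, Δ1=-2, Δ2=-6, Δ3=5
row 1: diag=6, rhs=-18; c'=1/6, d'=-3
row 2: denom=4−1·1/6=23/6; d'=(-24−1·-3)/(23/6)=-126/23
row 3: denom=4−1·6/23=86/23; d'=(66−1·-126/23)/(86/23)=822/43
back: M3=822/43
back: M2=-126/23−6/23·822/43=-450/43
back: M1=-3−1/6·-450/43=-54/43
M: M0=0, M1=-54/43, M2=-450/43, M3=822/43, M4=0
seg 0: a=3, c=M0/2=0, d=(M1−M0)/(6·2)=-9/86, b=Δ0−h0·(2M0+M1)/6=61/43
seg 1: a=5, c=M1/2=-27/43, d=(M2−M1)/(6·1)=-66/43, b=Δ1−h1·(2M1+M2)/6=7/43
seg 2: a=3, c=M2/2=-225/43, d=(M3−M2)/(6·1)=212/43, b=Δ2−h2·(2M2+M3)/6=-245/43
seg 3: a=-3, c=M3/2=411/43, d=(M4−M3)/(6·1)=-137/43, b=Δ3−h3·(2M3+M4)/6=-59/43
t_q=1 → seg 0, τ=1; S=3+61/43·τ+0·τ²+-9/86·τ³=371/86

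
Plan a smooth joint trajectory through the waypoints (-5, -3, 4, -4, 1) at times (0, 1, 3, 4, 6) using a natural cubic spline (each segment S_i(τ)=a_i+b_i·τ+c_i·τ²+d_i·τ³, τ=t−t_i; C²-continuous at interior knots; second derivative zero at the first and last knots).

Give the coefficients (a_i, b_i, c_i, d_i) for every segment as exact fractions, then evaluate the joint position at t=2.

  seg 0: a=-5 b=107/124 c=0 d=141/124
  seg 1: a=-3 b=265/62 c=423/124 d=-471/248
  seg 2: a=4 b=-151/31 c=-495/62 d=301/62
  seg 3: a=-4 b=-389/62 c=204/31 d=-34/31
S(2) = 691/248

Δ: Δ0=2, Δ1=7/2, Δ2=-8, Δ3=5/2
row 1: diag=6, rhs=9; c'=1/3, d'=3/2
row 2: denom=6−2·1/3=16/3; d'=(-69−2·3/2)/(16/3)=-27/2
row 3: denom=6−1·3/16=93/16; d'=(63−1·-27/2)/(93/16)=408/31
back: M3=408/31
back: M2=-27/2−3/16·408/31=-495/31
back: M1=3/2−1/3·-495/31=423/62
M: M0=0, M1=423/62, M2=-495/31, M3=408/31, M4=0
seg 0: a=-5, c=M0/2=0, d=(M1−M0)/(6·1)=141/124, b=Δ0−h0·(2M0+M1)/6=107/124
seg 1: a=-3, c=M1/2=423/124, d=(M2−M1)/(6·2)=-471/248, b=Δ1−h1·(2M1+M2)/6=265/62
seg 2: a=4, c=M2/2=-495/62, d=(M3−M2)/(6·1)=301/62, b=Δ2−h2·(2M2+M3)/6=-151/31
seg 3: a=-4, c=M3/2=204/31, d=(M4−M3)/(6·2)=-34/31, b=Δ3−h3·(2M3+M4)/6=-389/62
t_q=2 → seg 1, τ=1; S=-3+265/62·τ+423/124·τ²+-471/248·τ³=691/248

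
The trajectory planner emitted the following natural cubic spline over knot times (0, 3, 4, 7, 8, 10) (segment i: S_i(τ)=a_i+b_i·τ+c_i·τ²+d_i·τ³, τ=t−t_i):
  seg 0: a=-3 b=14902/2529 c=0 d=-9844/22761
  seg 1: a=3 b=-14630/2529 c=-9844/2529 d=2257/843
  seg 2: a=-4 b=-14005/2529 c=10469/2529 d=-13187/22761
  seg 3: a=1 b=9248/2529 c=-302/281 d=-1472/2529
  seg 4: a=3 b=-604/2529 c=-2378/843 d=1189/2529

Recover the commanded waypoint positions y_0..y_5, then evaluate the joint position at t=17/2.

y_0 = S_0(0) = a_0 = -3
y_1 = S_1(0) = a_1 = 3
y_2 = S_2(0) = a_2 = -4
y_3 = S_3(0) = a_3 = 1
y_4 = S_4(0) = a_4 = 3
y_5 = S_4(2) = -5
t_q=17/2 is in segment 4 (τ=1/2); S_4(τ)=15067/6744

y_0=-3 y_1=3 y_2=-4 y_3=1 y_4=3 y_5=-5
S(17/2) = 15067/6744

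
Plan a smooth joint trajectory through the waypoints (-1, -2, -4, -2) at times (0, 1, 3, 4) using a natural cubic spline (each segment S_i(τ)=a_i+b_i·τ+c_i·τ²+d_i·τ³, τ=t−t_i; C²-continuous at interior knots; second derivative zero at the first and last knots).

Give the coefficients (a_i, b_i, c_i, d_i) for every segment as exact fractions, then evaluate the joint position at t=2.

  seg 0: a=-1 b=-13/16 c=0 d=-3/16
  seg 1: a=-2 b=-11/8 c=-9/16 d=3/8
  seg 2: a=-4 b=7/8 c=27/16 d=-9/16
S(2) = -57/16

Δ: Δ0=-1, Δ1=-1, Δ2=2
row 1: diag=6, rhs=0; c'=1/3, d'=0
row 2: denom=6−2·1/3=16/3; d'=(18−2·0)/(16/3)=27/8
back: M2=27/8
back: M1=0−1/3·27/8=-9/8
M: M0=0, M1=-9/8, M2=27/8, M3=0
seg 0: a=-1, c=M0/2=0, d=(M1−M0)/(6·1)=-3/16, b=Δ0−h0·(2M0+M1)/6=-13/16
seg 1: a=-2, c=M1/2=-9/16, d=(M2−M1)/(6·2)=3/8, b=Δ1−h1·(2M1+M2)/6=-11/8
seg 2: a=-4, c=M2/2=27/16, d=(M3−M2)/(6·1)=-9/16, b=Δ2−h2·(2M2+M3)/6=7/8
t_q=2 → seg 1, τ=1; S=-2+-11/8·τ+-9/16·τ²+3/8·τ³=-57/16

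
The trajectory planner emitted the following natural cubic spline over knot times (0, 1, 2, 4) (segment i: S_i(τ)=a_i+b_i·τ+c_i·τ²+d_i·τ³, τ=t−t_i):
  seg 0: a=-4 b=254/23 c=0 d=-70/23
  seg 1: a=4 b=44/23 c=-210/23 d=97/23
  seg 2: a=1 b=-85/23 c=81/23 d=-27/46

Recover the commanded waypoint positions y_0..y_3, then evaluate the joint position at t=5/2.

y_0=-4 y_1=4 y_2=1 y_3=3
S(5/2) = -15/368

y_0 = S_0(0) = a_0 = -4
y_1 = S_1(0) = a_1 = 4
y_2 = S_2(0) = a_2 = 1
y_3 = S_2(2) = 3
t_q=5/2 is in segment 2 (τ=1/2); S_2(τ)=-15/368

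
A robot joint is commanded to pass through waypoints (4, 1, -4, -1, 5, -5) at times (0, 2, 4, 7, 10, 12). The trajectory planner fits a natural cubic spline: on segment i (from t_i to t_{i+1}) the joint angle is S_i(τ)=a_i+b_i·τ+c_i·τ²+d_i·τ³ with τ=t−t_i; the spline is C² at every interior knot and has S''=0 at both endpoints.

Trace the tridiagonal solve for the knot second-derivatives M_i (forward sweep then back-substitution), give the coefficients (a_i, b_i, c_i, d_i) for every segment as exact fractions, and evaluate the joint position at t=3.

Δ: Δ0=-3/2, Δ1=-5/2, Δ2=1, Δ3=2, Δ4=-5
row 1: diag=8, rhs=-6; c'=1/4, d'=-3/4
row 2: denom=10−2·1/4=19/2; d'=(21−2·-3/4)/(19/2)=45/19
row 3: denom=12−3·6/19=210/19; d'=(6−3·45/19)/(210/19)=-1/10
row 4: denom=10−3·19/70=643/70; d'=(-42−3·-1/10)/(643/70)=-2919/643
back: M4=-2919/643
back: M3=-1/10−19/70·-2919/643=728/643
back: M2=45/19−6/19·728/643=1293/643
back: M1=-3/4−1/4·1293/643=-1611/1286
M: M0=0, M1=-1611/1286, M2=1293/643, M3=728/643, M4=-2919/643, M5=0
seg 0: a=4, c=M0/2=0, d=(M1−M0)/(6·2)=-537/5144, b=Δ0−h0·(2M0+M1)/6=-696/643
seg 1: a=1, c=M1/2=-1611/2572, d=(M2−M1)/(6·2)=1399/5144, b=Δ1−h1·(2M1+M2)/6=-3003/1286
seg 2: a=-4, c=M2/2=1293/1286, d=(M3−M2)/(6·3)=-565/11574, b=Δ2−h2·(2M2+M3)/6=-1014/643
seg 3: a=-1, c=M3/2=364/643, d=(M4−M3)/(6·3)=-3647/11574, b=Δ3−h3·(2M3+M4)/6=4035/1286
seg 4: a=5, c=M4/2=-2919/1286, d=(M5−M4)/(6·2)=973/2572, b=Δ4−h4·(2M4+M5)/6=-1269/643
t_q=3 → seg 1, τ=1; S=1+-3003/1286·τ+-1611/2572·τ²+1399/5144·τ³=-8691/5144

  seg 0: a=4 b=-696/643 c=0 d=-537/5144
  seg 1: a=1 b=-3003/1286 c=-1611/2572 d=1399/5144
  seg 2: a=-4 b=-1014/643 c=1293/1286 d=-565/11574
  seg 3: a=-1 b=4035/1286 c=364/643 d=-3647/11574
  seg 4: a=5 b=-1269/643 c=-2919/1286 d=973/2572
S(3) = -8691/5144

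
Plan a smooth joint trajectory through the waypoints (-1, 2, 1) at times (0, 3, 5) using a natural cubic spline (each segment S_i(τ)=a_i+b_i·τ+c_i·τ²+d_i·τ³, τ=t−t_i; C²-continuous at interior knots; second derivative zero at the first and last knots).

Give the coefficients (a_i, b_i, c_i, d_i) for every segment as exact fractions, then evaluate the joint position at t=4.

  seg 0: a=-1 b=29/20 c=0 d=-1/20
  seg 1: a=2 b=1/10 c=-9/20 d=3/40
S(4) = 69/40

Δ: Δ0=1, Δ1=-1/2
row 1: diag=10, rhs=-9; c'=1/5, d'=-9/10
back: M1=-9/10
M: M0=0, M1=-9/10, M2=0
seg 0: a=-1, c=M0/2=0, d=(M1−M0)/(6·3)=-1/20, b=Δ0−h0·(2M0+M1)/6=29/20
seg 1: a=2, c=M1/2=-9/20, d=(M2−M1)/(6·2)=3/40, b=Δ1−h1·(2M1+M2)/6=1/10
t_q=4 → seg 1, τ=1; S=2+1/10·τ+-9/20·τ²+3/40·τ³=69/40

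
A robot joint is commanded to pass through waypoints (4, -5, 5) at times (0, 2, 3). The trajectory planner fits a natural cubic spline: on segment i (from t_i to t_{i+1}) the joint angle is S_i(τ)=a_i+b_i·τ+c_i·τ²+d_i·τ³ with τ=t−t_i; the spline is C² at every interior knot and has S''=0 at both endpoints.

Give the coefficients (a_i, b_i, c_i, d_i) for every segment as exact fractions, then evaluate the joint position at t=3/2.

  seg 0: a=4 b=-28/3 c=0 d=29/24
  seg 1: a=-5 b=31/6 c=29/4 d=-29/12
S(3/2) = -379/64

Δ: Δ0=-9/2, Δ1=10
row 1: diag=6, rhs=87; c'=1/6, d'=29/2
back: M1=29/2
M: M0=0, M1=29/2, M2=0
seg 0: a=4, c=M0/2=0, d=(M1−M0)/(6·2)=29/24, b=Δ0−h0·(2M0+M1)/6=-28/3
seg 1: a=-5, c=M1/2=29/4, d=(M2−M1)/(6·1)=-29/12, b=Δ1−h1·(2M1+M2)/6=31/6
t_q=3/2 → seg 0, τ=3/2; S=4+-28/3·τ+0·τ²+29/24·τ³=-379/64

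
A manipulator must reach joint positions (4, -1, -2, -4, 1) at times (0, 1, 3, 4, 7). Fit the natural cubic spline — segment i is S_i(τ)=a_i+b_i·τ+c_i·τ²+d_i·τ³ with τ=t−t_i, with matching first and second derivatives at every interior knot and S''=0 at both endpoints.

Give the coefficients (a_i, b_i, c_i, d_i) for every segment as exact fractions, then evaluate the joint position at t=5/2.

  seg 0: a=4 b=-8957/1500 c=0 d=1457/1500
  seg 1: a=-1 b=-2293/750 c=1457/500 d=-2453/3000
  seg 2: a=-2 b=-91/75 c=-249/125 d=452/375
  seg 3: a=-4 b=-593/375 c=203/125 d=-203/1125
S(5/2) = -14313/8000

Δ: Δ0=-5, Δ1=-1/2, Δ2=-2, Δ3=5/3
row 1: diag=6, rhs=27; c'=1/3, d'=9/2
row 2: denom=6−2·1/3=16/3; d'=(-9−2·9/2)/(16/3)=-27/8
row 3: denom=8−1·3/16=125/16; d'=(22−1·-27/8)/(125/16)=406/125
back: M3=406/125
back: M2=-27/8−3/16·406/125=-498/125
back: M1=9/2−1/3·-498/125=1457/250
M: M0=0, M1=1457/250, M2=-498/125, M3=406/125, M4=0
seg 0: a=4, c=M0/2=0, d=(M1−M0)/(6·1)=1457/1500, b=Δ0−h0·(2M0+M1)/6=-8957/1500
seg 1: a=-1, c=M1/2=1457/500, d=(M2−M1)/(6·2)=-2453/3000, b=Δ1−h1·(2M1+M2)/6=-2293/750
seg 2: a=-2, c=M2/2=-249/125, d=(M3−M2)/(6·1)=452/375, b=Δ2−h2·(2M2+M3)/6=-91/75
seg 3: a=-4, c=M3/2=203/125, d=(M4−M3)/(6·3)=-203/1125, b=Δ3−h3·(2M3+M4)/6=-593/375
t_q=5/2 → seg 1, τ=3/2; S=-1+-2293/750·τ+1457/500·τ²+-2453/3000·τ³=-14313/8000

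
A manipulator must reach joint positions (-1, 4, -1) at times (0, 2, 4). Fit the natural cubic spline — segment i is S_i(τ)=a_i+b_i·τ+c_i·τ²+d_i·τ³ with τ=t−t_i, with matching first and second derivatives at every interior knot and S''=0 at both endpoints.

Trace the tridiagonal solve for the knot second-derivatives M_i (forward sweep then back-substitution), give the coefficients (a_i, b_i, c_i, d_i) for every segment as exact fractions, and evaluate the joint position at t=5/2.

Δ: Δ0=5/2, Δ1=-5/2
row 1: diag=8, rhs=-30; c'=1/4, d'=-15/4
back: M1=-15/4
M: M0=0, M1=-15/4, M2=0
seg 0: a=-1, c=M0/2=0, d=(M1−M0)/(6·2)=-5/16, b=Δ0−h0·(2M0+M1)/6=15/4
seg 1: a=4, c=M1/2=-15/8, d=(M2−M1)/(6·2)=5/16, b=Δ1−h1·(2M1+M2)/6=0
t_q=5/2 → seg 1, τ=1/2; S=4+0·τ+-15/8·τ²+5/16·τ³=457/128

  seg 0: a=-1 b=15/4 c=0 d=-5/16
  seg 1: a=4 b=0 c=-15/8 d=5/16
S(5/2) = 457/128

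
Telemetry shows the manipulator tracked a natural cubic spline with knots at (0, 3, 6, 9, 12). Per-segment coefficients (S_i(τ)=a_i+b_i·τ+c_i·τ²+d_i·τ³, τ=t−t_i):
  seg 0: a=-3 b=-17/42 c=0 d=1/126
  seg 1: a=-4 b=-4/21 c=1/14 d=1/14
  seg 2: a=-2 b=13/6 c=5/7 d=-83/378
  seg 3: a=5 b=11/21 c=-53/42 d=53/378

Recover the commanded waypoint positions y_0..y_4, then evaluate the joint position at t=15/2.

y_0 = S_0(0) = a_0 = -3
y_1 = S_1(0) = a_1 = -4
y_2 = S_2(0) = a_2 = -2
y_3 = S_3(0) = a_3 = 5
y_4 = S_3(3) = -1
t_q=15/2 is in segment 2 (τ=3/2); S_2(τ)=237/112

y_0=-3 y_1=-4 y_2=-2 y_3=5 y_4=-1
S(15/2) = 237/112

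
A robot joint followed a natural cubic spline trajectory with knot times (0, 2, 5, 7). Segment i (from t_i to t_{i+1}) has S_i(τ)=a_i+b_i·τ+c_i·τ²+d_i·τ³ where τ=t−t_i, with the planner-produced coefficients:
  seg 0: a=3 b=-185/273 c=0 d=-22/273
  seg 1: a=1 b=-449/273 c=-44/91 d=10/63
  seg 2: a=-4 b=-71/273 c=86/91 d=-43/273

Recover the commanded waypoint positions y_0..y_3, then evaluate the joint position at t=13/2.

y_0=3 y_1=1 y_2=-4 y_3=-2
S(13/2) = -2035/728

y_0 = S_0(0) = a_0 = 3
y_1 = S_1(0) = a_1 = 1
y_2 = S_2(0) = a_2 = -4
y_3 = S_2(2) = -2
t_q=13/2 is in segment 2 (τ=3/2); S_2(τ)=-2035/728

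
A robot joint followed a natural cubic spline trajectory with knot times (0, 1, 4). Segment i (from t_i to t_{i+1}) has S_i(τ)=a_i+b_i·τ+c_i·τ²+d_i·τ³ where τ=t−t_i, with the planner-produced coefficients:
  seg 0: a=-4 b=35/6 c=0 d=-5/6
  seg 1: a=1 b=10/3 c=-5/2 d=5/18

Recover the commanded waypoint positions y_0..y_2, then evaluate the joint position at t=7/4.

y_0 = S_0(0) = a_0 = -4
y_1 = S_1(0) = a_1 = 1
y_2 = S_1(3) = -4
t_q=7/4 is in segment 1 (τ=3/4); S_1(τ)=283/128

y_0=-4 y_1=1 y_2=-4
S(7/4) = 283/128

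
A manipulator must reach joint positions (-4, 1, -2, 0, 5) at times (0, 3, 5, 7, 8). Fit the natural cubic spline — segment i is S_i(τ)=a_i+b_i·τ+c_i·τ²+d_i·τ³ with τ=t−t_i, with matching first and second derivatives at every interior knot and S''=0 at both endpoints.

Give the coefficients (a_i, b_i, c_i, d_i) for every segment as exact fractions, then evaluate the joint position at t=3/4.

Δ: Δ0=5/3, Δ1=-3/2, Δ2=1, Δ3=5
row 1: diag=10, rhs=-19; c'=1/5, d'=-19/10
row 2: denom=8−2·1/5=38/5; d'=(15−2·-19/10)/(38/5)=47/19
row 3: denom=6−2·5/19=104/19; d'=(24−2·47/19)/(104/19)=181/52
back: M3=181/52
back: M2=47/19−5/19·181/52=81/52
back: M1=-19/10−1/5·81/52=-115/52
M: M0=0, M1=-115/52, M2=81/52, M3=181/52, M4=0
seg 0: a=-4, c=M0/2=0, d=(M1−M0)/(6·3)=-115/936, b=Δ0−h0·(2M0+M1)/6=865/312
seg 1: a=1, c=M1/2=-115/104, d=(M2−M1)/(6·2)=49/156, b=Δ1−h1·(2M1+M2)/6=-85/156
seg 2: a=-2, c=M2/2=81/104, d=(M3−M2)/(6·2)=25/156, b=Δ2−h2·(2M2+M3)/6=-187/156
seg 3: a=0, c=M3/2=181/104, d=(M4−M3)/(6·1)=-181/312, b=Δ3−h3·(2M3+M4)/6=599/156
t_q=3/4 → seg 0, τ=3/4; S=-4+865/312·τ+0·τ²+-115/936·τ³=-13129/6656

  seg 0: a=-4 b=865/312 c=0 d=-115/936
  seg 1: a=1 b=-85/156 c=-115/104 d=49/156
  seg 2: a=-2 b=-187/156 c=81/104 d=25/156
  seg 3: a=0 b=599/156 c=181/104 d=-181/312
S(3/4) = -13129/6656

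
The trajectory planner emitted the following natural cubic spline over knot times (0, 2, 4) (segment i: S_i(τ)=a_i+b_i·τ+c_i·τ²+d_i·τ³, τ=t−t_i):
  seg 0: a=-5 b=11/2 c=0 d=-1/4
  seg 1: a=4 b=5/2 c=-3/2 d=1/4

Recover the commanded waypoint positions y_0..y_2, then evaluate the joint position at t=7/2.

y_0 = S_0(0) = a_0 = -5
y_1 = S_1(0) = a_1 = 4
y_2 = S_1(2) = 5
t_q=7/2 is in segment 1 (τ=3/2); S_1(τ)=167/32

y_0=-5 y_1=4 y_2=5
S(7/2) = 167/32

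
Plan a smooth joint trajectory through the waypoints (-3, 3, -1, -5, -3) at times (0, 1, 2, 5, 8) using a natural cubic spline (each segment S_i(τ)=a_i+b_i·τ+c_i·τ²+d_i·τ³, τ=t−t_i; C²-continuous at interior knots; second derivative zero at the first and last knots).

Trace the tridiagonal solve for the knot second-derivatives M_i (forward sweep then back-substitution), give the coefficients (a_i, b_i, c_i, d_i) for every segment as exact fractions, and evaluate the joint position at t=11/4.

  seg 0: a=-3 b=26/3 c=0 d=-8/3
  seg 1: a=3 b=2/3 c=-8 d=10/3
  seg 2: a=-1 b=-16/3 c=2 d=-2/9
  seg 3: a=-5 b=2/3 c=0 d=0
S(11/4) = -127/32

Δ: Δ0=6, Δ1=-4, Δ2=-4/3, Δ3=2/3
row 1: diag=4, rhs=-60; c'=1/4, d'=-15
row 2: denom=8−1·1/4=31/4; d'=(16−1·-15)/(31/4)=4
row 3: denom=12−3·12/31=336/31; d'=(12−3·4)/(336/31)=0
back: M3=0
back: M2=4−12/31·0=4
back: M1=-15−1/4·4=-16
M: M0=0, M1=-16, M2=4, M3=0, M4=0
seg 0: a=-3, c=M0/2=0, d=(M1−M0)/(6·1)=-8/3, b=Δ0−h0·(2M0+M1)/6=26/3
seg 1: a=3, c=M1/2=-8, d=(M2−M1)/(6·1)=10/3, b=Δ1−h1·(2M1+M2)/6=2/3
seg 2: a=-1, c=M2/2=2, d=(M3−M2)/(6·3)=-2/9, b=Δ2−h2·(2M2+M3)/6=-16/3
seg 3: a=-5, c=M3/2=0, d=(M4−M3)/(6·3)=0, b=Δ3−h3·(2M3+M4)/6=2/3
t_q=11/4 → seg 2, τ=3/4; S=-1+-16/3·τ+2·τ²+-2/9·τ³=-127/32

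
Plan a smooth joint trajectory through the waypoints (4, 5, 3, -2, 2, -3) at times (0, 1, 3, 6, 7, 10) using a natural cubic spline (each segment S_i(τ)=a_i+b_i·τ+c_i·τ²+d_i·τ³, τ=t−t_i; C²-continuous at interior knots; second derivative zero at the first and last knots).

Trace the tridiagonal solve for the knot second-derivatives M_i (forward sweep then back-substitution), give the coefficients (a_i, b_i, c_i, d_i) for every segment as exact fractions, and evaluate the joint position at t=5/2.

  seg 0: a=4 b=637/516 c=0 d=-121/516
  seg 1: a=5 b=137/258 c=-121/172 d=-4/129
  seg 2: a=3 b=-685/258 c=-153/172 d=629/1548
  seg 3: a=-2 b=1537/516 c=119/43 d=-901/516
  seg 4: a=2 b=845/258 c=-425/172 d=425/1548
S(5/2) = 2827/688

Δ: Δ0=1, Δ1=-1, Δ2=-5/3, Δ3=4, Δ4=-5/3
row 1: diag=6, rhs=-12; c'=1/3, d'=-2
row 2: denom=10−2·1/3=28/3; d'=(-4−2·-2)/(28/3)=0
row 3: denom=8−3·9/28=197/28; d'=(34−3·0)/(197/28)=952/197
row 4: denom=8−1·28/197=1548/197; d'=(-34−1·952/197)/(1548/197)=-425/86
back: M4=-425/86
back: M3=952/197−28/197·-425/86=238/43
back: M2=0−9/28·238/43=-153/86
back: M1=-2−1/3·-153/86=-121/86
M: M0=0, M1=-121/86, M2=-153/86, M3=238/43, M4=-425/86, M5=0
seg 0: a=4, c=M0/2=0, d=(M1−M0)/(6·1)=-121/516, b=Δ0−h0·(2M0+M1)/6=637/516
seg 1: a=5, c=M1/2=-121/172, d=(M2−M1)/(6·2)=-4/129, b=Δ1−h1·(2M1+M2)/6=137/258
seg 2: a=3, c=M2/2=-153/172, d=(M3−M2)/(6·3)=629/1548, b=Δ2−h2·(2M2+M3)/6=-685/258
seg 3: a=-2, c=M3/2=119/43, d=(M4−M3)/(6·1)=-901/516, b=Δ3−h3·(2M3+M4)/6=1537/516
seg 4: a=2, c=M4/2=-425/172, d=(M5−M4)/(6·3)=425/1548, b=Δ4−h4·(2M4+M5)/6=845/258
t_q=5/2 → seg 1, τ=3/2; S=5+137/258·τ+-121/172·τ²+-4/129·τ³=2827/688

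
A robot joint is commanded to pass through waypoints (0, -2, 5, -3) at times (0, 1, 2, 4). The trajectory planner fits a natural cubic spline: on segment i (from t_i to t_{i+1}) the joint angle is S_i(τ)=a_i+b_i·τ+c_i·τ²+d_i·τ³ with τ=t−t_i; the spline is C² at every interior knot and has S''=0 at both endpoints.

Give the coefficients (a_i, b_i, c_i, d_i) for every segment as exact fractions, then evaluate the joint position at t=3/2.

  seg 0: a=0 b=-111/23 c=0 d=65/23
  seg 1: a=-2 b=84/23 c=195/23 d=-118/23
  seg 2: a=5 b=120/23 c=-159/23 d=53/46
S(3/2) = 30/23

Δ: Δ0=-2, Δ1=7, Δ2=-4
row 1: diag=4, rhs=54; c'=1/4, d'=27/2
row 2: denom=6−1·1/4=23/4; d'=(-66−1·27/2)/(23/4)=-318/23
back: M2=-318/23
back: M1=27/2−1/4·-318/23=390/23
M: M0=0, M1=390/23, M2=-318/23, M3=0
seg 0: a=0, c=M0/2=0, d=(M1−M0)/(6·1)=65/23, b=Δ0−h0·(2M0+M1)/6=-111/23
seg 1: a=-2, c=M1/2=195/23, d=(M2−M1)/(6·1)=-118/23, b=Δ1−h1·(2M1+M2)/6=84/23
seg 2: a=5, c=M2/2=-159/23, d=(M3−M2)/(6·2)=53/46, b=Δ2−h2·(2M2+M3)/6=120/23
t_q=3/2 → seg 1, τ=1/2; S=-2+84/23·τ+195/23·τ²+-118/23·τ³=30/23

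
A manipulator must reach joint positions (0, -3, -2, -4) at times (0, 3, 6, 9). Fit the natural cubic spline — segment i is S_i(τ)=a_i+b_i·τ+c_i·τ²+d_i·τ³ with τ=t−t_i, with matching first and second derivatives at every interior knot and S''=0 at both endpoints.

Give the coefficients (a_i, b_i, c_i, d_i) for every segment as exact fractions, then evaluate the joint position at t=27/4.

Δ: Δ0=-1, Δ1=1/3, Δ2=-2/3
row 1: diag=12, rhs=8; c'=1/4, d'=2/3
row 2: denom=12−3·1/4=45/4; d'=(-6−3·2/3)/(45/4)=-32/45
back: M2=-32/45
back: M1=2/3−1/4·-32/45=38/45
M: M0=0, M1=38/45, M2=-32/45, M3=0
seg 0: a=0, c=M0/2=0, d=(M1−M0)/(6·3)=19/405, b=Δ0−h0·(2M0+M1)/6=-64/45
seg 1: a=-3, c=M1/2=19/45, d=(M2−M1)/(6·3)=-7/81, b=Δ1−h1·(2M1+M2)/6=-7/45
seg 2: a=-2, c=M2/2=-16/45, d=(M3−M2)/(6·3)=16/405, b=Δ2−h2·(2M2+M3)/6=2/45
t_q=27/4 → seg 2, τ=3/4; S=-2+2/45·τ+-16/45·τ²+16/405·τ³=-43/20

  seg 0: a=0 b=-64/45 c=0 d=19/405
  seg 1: a=-3 b=-7/45 c=19/45 d=-7/81
  seg 2: a=-2 b=2/45 c=-16/45 d=16/405
S(27/4) = -43/20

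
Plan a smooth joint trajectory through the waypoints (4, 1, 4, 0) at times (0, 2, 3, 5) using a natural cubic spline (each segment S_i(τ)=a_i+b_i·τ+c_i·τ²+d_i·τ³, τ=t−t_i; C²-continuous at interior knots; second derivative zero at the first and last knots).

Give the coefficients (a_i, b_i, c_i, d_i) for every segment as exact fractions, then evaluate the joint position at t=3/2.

  seg 0: a=4 b=-233/70 c=0 d=16/35
  seg 1: a=1 b=151/70 c=96/35 d=-19/10
  seg 2: a=4 b=68/35 c=-207/70 d=69/140
S(3/2) = 11/20

Δ: Δ0=-3/2, Δ1=3, Δ2=-2
row 1: diag=6, rhs=27; c'=1/6, d'=9/2
row 2: denom=6−1·1/6=35/6; d'=(-30−1·9/2)/(35/6)=-207/35
back: M2=-207/35
back: M1=9/2−1/6·-207/35=192/35
M: M0=0, M1=192/35, M2=-207/35, M3=0
seg 0: a=4, c=M0/2=0, d=(M1−M0)/(6·2)=16/35, b=Δ0−h0·(2M0+M1)/6=-233/70
seg 1: a=1, c=M1/2=96/35, d=(M2−M1)/(6·1)=-19/10, b=Δ1−h1·(2M1+M2)/6=151/70
seg 2: a=4, c=M2/2=-207/70, d=(M3−M2)/(6·2)=69/140, b=Δ2−h2·(2M2+M3)/6=68/35
t_q=3/2 → seg 0, τ=3/2; S=4+-233/70·τ+0·τ²+16/35·τ³=11/20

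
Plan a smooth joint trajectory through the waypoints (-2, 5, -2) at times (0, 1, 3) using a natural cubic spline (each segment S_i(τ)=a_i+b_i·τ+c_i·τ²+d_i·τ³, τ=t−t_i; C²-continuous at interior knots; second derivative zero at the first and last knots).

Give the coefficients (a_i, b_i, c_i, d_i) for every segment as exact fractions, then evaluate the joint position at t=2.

Δ: Δ0=7, Δ1=-7/2
row 1: diag=6, rhs=-63; c'=1/3, d'=-21/2
back: M1=-21/2
M: M0=0, M1=-21/2, M2=0
seg 0: a=-2, c=M0/2=0, d=(M1−M0)/(6·1)=-7/4, b=Δ0−h0·(2M0+M1)/6=35/4
seg 1: a=5, c=M1/2=-21/4, d=(M2−M1)/(6·2)=7/8, b=Δ1−h1·(2M1+M2)/6=7/2
t_q=2 → seg 1, τ=1; S=5+7/2·τ+-21/4·τ²+7/8·τ³=33/8

  seg 0: a=-2 b=35/4 c=0 d=-7/4
  seg 1: a=5 b=7/2 c=-21/4 d=7/8
S(2) = 33/8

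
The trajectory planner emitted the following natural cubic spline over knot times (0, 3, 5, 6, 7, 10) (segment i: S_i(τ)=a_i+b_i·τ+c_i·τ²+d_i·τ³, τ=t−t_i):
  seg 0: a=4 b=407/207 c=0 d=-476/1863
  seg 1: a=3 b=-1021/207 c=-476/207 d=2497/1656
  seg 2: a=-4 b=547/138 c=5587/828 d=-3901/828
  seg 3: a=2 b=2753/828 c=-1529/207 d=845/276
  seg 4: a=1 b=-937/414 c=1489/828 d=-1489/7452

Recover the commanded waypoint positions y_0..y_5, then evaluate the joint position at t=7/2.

y_0=4 y_1=3 y_2=-4 y_3=2 y_4=1 y_5=5
S(7/2) = 217/1472

y_0 = S_0(0) = a_0 = 4
y_1 = S_1(0) = a_1 = 3
y_2 = S_2(0) = a_2 = -4
y_3 = S_3(0) = a_3 = 2
y_4 = S_4(0) = a_4 = 1
y_5 = S_4(3) = 5
t_q=7/2 is in segment 1 (τ=1/2); S_1(τ)=217/1472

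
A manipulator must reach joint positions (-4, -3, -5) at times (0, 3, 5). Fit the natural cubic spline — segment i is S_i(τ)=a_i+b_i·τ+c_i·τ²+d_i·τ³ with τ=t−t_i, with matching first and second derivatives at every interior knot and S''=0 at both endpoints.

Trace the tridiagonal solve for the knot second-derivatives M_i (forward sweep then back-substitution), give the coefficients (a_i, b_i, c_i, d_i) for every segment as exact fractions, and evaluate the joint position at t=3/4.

Δ: Δ0=1/3, Δ1=-1
row 1: diag=10, rhs=-8; c'=1/5, d'=-4/5
back: M1=-4/5
M: M0=0, M1=-4/5, M2=0
seg 0: a=-4, c=M0/2=0, d=(M1−M0)/(6·3)=-2/45, b=Δ0−h0·(2M0+M1)/6=11/15
seg 1: a=-3, c=M1/2=-2/5, d=(M2−M1)/(6·2)=1/15, b=Δ1−h1·(2M1+M2)/6=-7/15
t_q=3/4 → seg 0, τ=3/4; S=-4+11/15·τ+0·τ²+-2/45·τ³=-111/32

  seg 0: a=-4 b=11/15 c=0 d=-2/45
  seg 1: a=-3 b=-7/15 c=-2/5 d=1/15
S(3/4) = -111/32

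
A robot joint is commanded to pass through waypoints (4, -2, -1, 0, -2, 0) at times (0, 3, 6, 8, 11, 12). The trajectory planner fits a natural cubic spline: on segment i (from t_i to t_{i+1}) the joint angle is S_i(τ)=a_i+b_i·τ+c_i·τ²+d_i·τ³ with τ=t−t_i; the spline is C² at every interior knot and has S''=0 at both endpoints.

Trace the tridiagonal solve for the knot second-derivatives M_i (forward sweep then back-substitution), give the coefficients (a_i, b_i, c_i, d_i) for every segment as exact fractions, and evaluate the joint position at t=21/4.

  seg 0: a=4 b=-12881/4998 c=0 d=2885/44982
  seg 1: a=-2 b=-2113/2499 c=2885/4998 d=-307/4998
  seg 2: a=-1 b=685/714 c=61/2499 d=-635/4998
  seg 3: a=0 b=-779/1666 c=-1844/2499 d=10069/44982
  seg 4: a=-2 b=957/833 c=2127/1666 d=-709/1666
S(21/4) = -179117/106624

Δ: Δ0=-2, Δ1=1/3, Δ2=1/2, Δ3=-2/3, Δ4=2
row 1: diag=12, rhs=14; c'=1/4, d'=7/6
row 2: denom=10−3·1/4=37/4; d'=(1−3·7/6)/(37/4)=-10/37
row 3: denom=10−2·8/37=354/37; d'=(-7−2·-10/37)/(354/37)=-239/354
row 4: denom=8−3·37/118=833/118; d'=(16−3·-239/354)/(833/118)=2127/833
back: M4=2127/833
back: M3=-239/354−37/118·2127/833=-3688/2499
back: M2=-10/37−8/37·-3688/2499=122/2499
back: M1=7/6−1/4·122/2499=2885/2499
M: M0=0, M1=2885/2499, M2=122/2499, M3=-3688/2499, M4=2127/833, M5=0
seg 0: a=4, c=M0/2=0, d=(M1−M0)/(6·3)=2885/44982, b=Δ0−h0·(2M0+M1)/6=-12881/4998
seg 1: a=-2, c=M1/2=2885/4998, d=(M2−M1)/(6·3)=-307/4998, b=Δ1−h1·(2M1+M2)/6=-2113/2499
seg 2: a=-1, c=M2/2=61/2499, d=(M3−M2)/(6·2)=-635/4998, b=Δ2−h2·(2M2+M3)/6=685/714
seg 3: a=0, c=M3/2=-1844/2499, d=(M4−M3)/(6·3)=10069/44982, b=Δ3−h3·(2M3+M4)/6=-779/1666
seg 4: a=-2, c=M4/2=2127/1666, d=(M5−M4)/(6·1)=-709/1666, b=Δ4−h4·(2M4+M5)/6=957/833
t_q=21/4 → seg 1, τ=9/4; S=-2+-2113/2499·τ+2885/4998·τ²+-307/4998·τ³=-179117/106624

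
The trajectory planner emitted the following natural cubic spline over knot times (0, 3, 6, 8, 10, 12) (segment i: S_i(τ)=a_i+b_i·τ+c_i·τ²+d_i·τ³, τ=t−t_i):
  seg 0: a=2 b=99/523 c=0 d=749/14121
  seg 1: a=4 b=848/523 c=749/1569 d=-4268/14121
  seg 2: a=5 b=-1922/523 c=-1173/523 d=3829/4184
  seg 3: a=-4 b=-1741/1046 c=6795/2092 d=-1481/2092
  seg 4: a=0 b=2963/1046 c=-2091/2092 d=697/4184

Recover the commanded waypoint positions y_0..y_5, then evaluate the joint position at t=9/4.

y_0 = S_0(0) = a_0 = 2
y_1 = S_1(0) = a_1 = 4
y_2 = S_2(0) = a_2 = 5
y_3 = S_3(0) = a_3 = -4
y_4 = S_4(0) = a_4 = 0
y_5 = S_4(2) = 3
t_q=9/4 is in segment 0 (τ=9/4); S_0(τ)=101423/33472

y_0=2 y_1=4 y_2=5 y_3=-4 y_4=0 y_5=3
S(9/4) = 101423/33472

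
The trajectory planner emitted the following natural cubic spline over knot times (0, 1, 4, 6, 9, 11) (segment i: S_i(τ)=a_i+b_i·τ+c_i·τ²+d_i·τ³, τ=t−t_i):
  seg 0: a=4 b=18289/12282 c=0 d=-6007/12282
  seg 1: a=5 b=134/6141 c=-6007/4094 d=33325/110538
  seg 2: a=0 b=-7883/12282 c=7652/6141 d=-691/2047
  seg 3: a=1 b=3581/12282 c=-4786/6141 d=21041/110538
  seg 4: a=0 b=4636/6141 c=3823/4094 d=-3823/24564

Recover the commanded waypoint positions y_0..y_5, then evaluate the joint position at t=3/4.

y_0 = S_0(0) = a_0 = 4
y_1 = S_1(0) = a_1 = 5
y_2 = S_2(0) = a_2 = 0
y_3 = S_3(0) = a_3 = 1
y_4 = S_4(0) = a_4 = 0
y_5 = S_4(2) = 4
t_q=3/4 is in segment 0 (τ=3/4); S_0(τ)=1286625/262016

y_0=4 y_1=5 y_2=0 y_3=1 y_4=0 y_5=4
S(3/4) = 1286625/262016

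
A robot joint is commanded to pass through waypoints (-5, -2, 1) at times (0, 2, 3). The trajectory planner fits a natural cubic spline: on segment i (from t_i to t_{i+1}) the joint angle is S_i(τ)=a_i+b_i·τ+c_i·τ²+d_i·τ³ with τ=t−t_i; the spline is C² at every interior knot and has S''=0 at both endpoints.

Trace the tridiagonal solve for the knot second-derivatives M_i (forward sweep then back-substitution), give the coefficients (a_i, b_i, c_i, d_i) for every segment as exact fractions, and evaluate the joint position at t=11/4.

  seg 0: a=-5 b=1 c=0 d=1/8
  seg 1: a=-2 b=5/2 c=3/4 d=-1/4
S(11/4) = 49/256

Δ: Δ0=3/2, Δ1=3
row 1: diag=6, rhs=9; c'=1/6, d'=3/2
back: M1=3/2
M: M0=0, M1=3/2, M2=0
seg 0: a=-5, c=M0/2=0, d=(M1−M0)/(6·2)=1/8, b=Δ0−h0·(2M0+M1)/6=1
seg 1: a=-2, c=M1/2=3/4, d=(M2−M1)/(6·1)=-1/4, b=Δ1−h1·(2M1+M2)/6=5/2
t_q=11/4 → seg 1, τ=3/4; S=-2+5/2·τ+3/4·τ²+-1/4·τ³=49/256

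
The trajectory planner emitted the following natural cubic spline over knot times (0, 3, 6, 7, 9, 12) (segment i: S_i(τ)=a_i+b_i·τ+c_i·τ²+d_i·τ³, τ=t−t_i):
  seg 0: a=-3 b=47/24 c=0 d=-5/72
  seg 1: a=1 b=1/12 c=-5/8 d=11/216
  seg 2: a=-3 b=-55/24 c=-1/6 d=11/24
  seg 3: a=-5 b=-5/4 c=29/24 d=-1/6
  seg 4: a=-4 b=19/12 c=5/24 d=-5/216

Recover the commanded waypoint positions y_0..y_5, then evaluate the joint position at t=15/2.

y_0 = S_0(0) = a_0 = -3
y_1 = S_1(0) = a_1 = 1
y_2 = S_2(0) = a_2 = -3
y_3 = S_3(0) = a_3 = -5
y_4 = S_4(0) = a_4 = -4
y_5 = S_4(3) = 2
t_q=15/2 is in segment 3 (τ=1/2); S_3(τ)=-171/32

y_0=-3 y_1=1 y_2=-3 y_3=-5 y_4=-4 y_5=2
S(15/2) = -171/32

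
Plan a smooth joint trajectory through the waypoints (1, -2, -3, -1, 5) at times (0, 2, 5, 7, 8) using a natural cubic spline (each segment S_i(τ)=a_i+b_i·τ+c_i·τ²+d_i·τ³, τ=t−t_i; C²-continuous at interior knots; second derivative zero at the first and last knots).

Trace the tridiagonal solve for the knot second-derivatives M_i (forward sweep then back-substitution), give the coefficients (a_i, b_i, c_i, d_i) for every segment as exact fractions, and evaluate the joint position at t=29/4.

Δ: Δ0=-3/2, Δ1=-1/3, Δ2=1, Δ3=6
row 1: diag=10, rhs=7; c'=3/10, d'=7/10
row 2: denom=10−3·3/10=91/10; d'=(8−3·7/10)/(91/10)=59/91
row 3: denom=6−2·20/91=506/91; d'=(30−2·59/91)/(506/91)=1306/253
back: M3=1306/253
back: M2=59/91−20/91·1306/253=-123/253
back: M1=7/10−3/10·-123/253=214/253
M: M0=0, M1=214/253, M2=-123/253, M3=1306/253, M4=0
seg 0: a=1, c=M0/2=0, d=(M1−M0)/(6·2)=107/1518, b=Δ0−h0·(2M0+M1)/6=-2705/1518
seg 1: a=-2, c=M1/2=107/253, d=(M2−M1)/(6·3)=-337/4554, b=Δ1−h1·(2M1+M2)/6=-1421/1518
seg 2: a=-3, c=M2/2=-123/506, d=(M3−M2)/(6·2)=1429/3036, b=Δ2−h2·(2M2+M3)/6=-301/759
seg 3: a=-1, c=M3/2=653/253, d=(M4−M3)/(6·1)=-653/759, b=Δ3−h3·(2M3+M4)/6=3248/759
t_q=29/4 → seg 3, τ=1/4; S=-1+3248/759·τ+653/253·τ²+-653/759·τ³=3525/16192

  seg 0: a=1 b=-2705/1518 c=0 d=107/1518
  seg 1: a=-2 b=-1421/1518 c=107/253 d=-337/4554
  seg 2: a=-3 b=-301/759 c=-123/506 d=1429/3036
  seg 3: a=-1 b=3248/759 c=653/253 d=-653/759
S(29/4) = 3525/16192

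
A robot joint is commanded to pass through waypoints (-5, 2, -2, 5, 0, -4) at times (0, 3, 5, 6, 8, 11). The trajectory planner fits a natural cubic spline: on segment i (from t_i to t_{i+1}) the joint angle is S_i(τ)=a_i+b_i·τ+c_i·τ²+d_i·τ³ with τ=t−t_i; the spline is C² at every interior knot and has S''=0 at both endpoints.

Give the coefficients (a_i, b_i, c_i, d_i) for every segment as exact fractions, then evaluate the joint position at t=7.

Δ: Δ0=7/3, Δ1=-2, Δ2=7, Δ3=-5/2, Δ4=-4/3
row 1: diag=10, rhs=-26; c'=1/5, d'=-13/5
row 2: denom=6−2·1/5=28/5; d'=(54−2·-13/5)/(28/5)=74/7
row 3: denom=6−1·5/28=163/28; d'=(-57−1·74/7)/(163/28)=-1892/163
row 4: denom=10−2·56/163=1518/163; d'=(7−2·-1892/163)/(1518/163)=4925/1518
back: M4=4925/1518
back: M3=-1892/163−56/163·4925/1518=-9656/759
back: M2=74/7−5/28·-9656/759=9748/759
back: M1=-13/5−1/5·9748/759=-3923/759
M: M0=0, M1=-3923/759, M2=9748/759, M3=-9656/759, M4=4925/1518, M5=0
seg 0: a=-5, c=M0/2=0, d=(M1−M0)/(6·3)=-3923/13662, b=Δ0−h0·(2M0+M1)/6=7465/1518
seg 1: a=2, c=M1/2=-3923/1518, d=(M2−M1)/(6·2)=1519/1012, b=Δ1−h1·(2M1+M2)/6=-2152/759
seg 2: a=-2, c=M2/2=4874/759, d=(M3−M2)/(6·1)=-98/23, b=Δ2−h2·(2M2+M3)/6=3673/759
seg 3: a=5, c=M3/2=-4828/759, d=(M4−M3)/(6·2)=2693/2024, b=Δ3−h3·(2M3+M4)/6=3719/759
seg 4: a=0, c=M4/2=4925/3036, d=(M5−M4)/(6·3)=-4925/27324, b=Δ4−h4·(2M4+M5)/6=-6949/1518
t_q=7 → seg 3, τ=1; S=5+3719/759·τ+-4828/759·τ²+2693/2024·τ³=29567/6072

  seg 0: a=-5 b=7465/1518 c=0 d=-3923/13662
  seg 1: a=2 b=-2152/759 c=-3923/1518 d=1519/1012
  seg 2: a=-2 b=3673/759 c=4874/759 d=-98/23
  seg 3: a=5 b=3719/759 c=-4828/759 d=2693/2024
  seg 4: a=0 b=-6949/1518 c=4925/3036 d=-4925/27324
S(7) = 29567/6072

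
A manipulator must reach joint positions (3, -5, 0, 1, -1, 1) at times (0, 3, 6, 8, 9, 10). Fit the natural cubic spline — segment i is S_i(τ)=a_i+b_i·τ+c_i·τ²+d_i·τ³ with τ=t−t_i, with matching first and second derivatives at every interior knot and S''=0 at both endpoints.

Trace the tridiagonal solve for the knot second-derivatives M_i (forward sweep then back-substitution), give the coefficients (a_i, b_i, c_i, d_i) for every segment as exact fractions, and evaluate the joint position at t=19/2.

  seg 0: a=3 b=-6045/1574 c=0 d=5543/42498
  seg 1: a=-5 b=-251/787 c=5543/4722 d=-7253/42498
  seg 2: a=0 b=3331/1574 c=-285/787 d=-351/1574
  seg 3: a=1 b=-3161/1574 c=-1338/787 d=2689/1574
  seg 4: a=-1 b=-223/787 c=5391/1574 d=-1797/1574
S(19/2) = -5391/12592

Δ: Δ0=-8/3, Δ1=5/3, Δ2=1/2, Δ3=-2, Δ4=2
row 1: diag=12, rhs=26; c'=1/4, d'=13/6
row 2: denom=10−3·1/4=37/4; d'=(-7−3·13/6)/(37/4)=-54/37
row 3: denom=6−2·8/37=206/37; d'=(-15−2·-54/37)/(206/37)=-447/206
row 4: denom=4−1·37/206=787/206; d'=(24−1·-447/206)/(787/206)=5391/787
back: M4=5391/787
back: M3=-447/206−37/206·5391/787=-2676/787
back: M2=-54/37−8/37·-2676/787=-570/787
back: M1=13/6−1/4·-570/787=5543/2361
M: M0=0, M1=5543/2361, M2=-570/787, M3=-2676/787, M4=5391/787, M5=0
seg 0: a=3, c=M0/2=0, d=(M1−M0)/(6·3)=5543/42498, b=Δ0−h0·(2M0+M1)/6=-6045/1574
seg 1: a=-5, c=M1/2=5543/4722, d=(M2−M1)/(6·3)=-7253/42498, b=Δ1−h1·(2M1+M2)/6=-251/787
seg 2: a=0, c=M2/2=-285/787, d=(M3−M2)/(6·2)=-351/1574, b=Δ2−h2·(2M2+M3)/6=3331/1574
seg 3: a=1, c=M3/2=-1338/787, d=(M4−M3)/(6·1)=2689/1574, b=Δ3−h3·(2M3+M4)/6=-3161/1574
seg 4: a=-1, c=M4/2=5391/1574, d=(M5−M4)/(6·1)=-1797/1574, b=Δ4−h4·(2M4+M5)/6=-223/787
t_q=19/2 → seg 4, τ=1/2; S=-1+-223/787·τ+5391/1574·τ²+-1797/1574·τ³=-5391/12592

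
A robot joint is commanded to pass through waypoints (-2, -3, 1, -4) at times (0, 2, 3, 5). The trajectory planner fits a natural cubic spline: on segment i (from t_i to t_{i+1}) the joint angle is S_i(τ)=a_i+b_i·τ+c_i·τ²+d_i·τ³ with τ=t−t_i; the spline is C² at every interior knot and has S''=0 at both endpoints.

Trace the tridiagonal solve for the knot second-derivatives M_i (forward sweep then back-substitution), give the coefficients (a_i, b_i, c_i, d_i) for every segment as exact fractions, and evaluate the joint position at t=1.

  seg 0: a=-2 b=-169/70 c=0 d=67/140
  seg 1: a=-3 b=233/70 c=201/70 d=-11/5
  seg 2: a=1 b=173/70 c=-261/70 d=87/140
S(1) = -551/140

Δ: Δ0=-1/2, Δ1=4, Δ2=-5/2
row 1: diag=6, rhs=27; c'=1/6, d'=9/2
row 2: denom=6−1·1/6=35/6; d'=(-39−1·9/2)/(35/6)=-261/35
back: M2=-261/35
back: M1=9/2−1/6·-261/35=201/35
M: M0=0, M1=201/35, M2=-261/35, M3=0
seg 0: a=-2, c=M0/2=0, d=(M1−M0)/(6·2)=67/140, b=Δ0−h0·(2M0+M1)/6=-169/70
seg 1: a=-3, c=M1/2=201/70, d=(M2−M1)/(6·1)=-11/5, b=Δ1−h1·(2M1+M2)/6=233/70
seg 2: a=1, c=M2/2=-261/70, d=(M3−M2)/(6·2)=87/140, b=Δ2−h2·(2M2+M3)/6=173/70
t_q=1 → seg 0, τ=1; S=-2+-169/70·τ+0·τ²+67/140·τ³=-551/140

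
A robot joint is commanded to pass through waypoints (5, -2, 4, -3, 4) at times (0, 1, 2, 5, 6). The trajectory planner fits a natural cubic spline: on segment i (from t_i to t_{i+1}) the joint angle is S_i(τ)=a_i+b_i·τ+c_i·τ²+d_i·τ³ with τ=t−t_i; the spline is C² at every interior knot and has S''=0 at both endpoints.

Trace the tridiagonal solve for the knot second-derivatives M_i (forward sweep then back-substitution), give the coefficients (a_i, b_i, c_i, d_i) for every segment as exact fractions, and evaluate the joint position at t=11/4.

Δ: Δ0=-7, Δ1=6, Δ2=-7/3, Δ3=7
row 1: diag=4, rhs=78; c'=1/4, d'=39/2
row 2: denom=8−1·1/4=31/4; d'=(-50−1·39/2)/(31/4)=-278/31
row 3: denom=8−3·12/31=212/31; d'=(56−3·-278/31)/(212/31)=1285/106
back: M3=1285/106
back: M2=-278/31−12/31·1285/106=-724/53
back: M1=39/2−1/4·-724/53=2429/106
M: M0=0, M1=2429/106, M2=-724/53, M3=1285/106, M4=0
seg 0: a=5, c=M0/2=0, d=(M1−M0)/(6·1)=2429/636, b=Δ0−h0·(2M0+M1)/6=-6881/636
seg 1: a=-2, c=M1/2=2429/212, d=(M2−M1)/(6·1)=-3877/636, b=Δ1−h1·(2M1+M2)/6=203/318
seg 2: a=4, c=M2/2=-362/53, d=(M3−M2)/(6·3)=911/636, b=Δ2−h2·(2M2+M3)/6=3349/636
seg 3: a=-3, c=M3/2=1285/212, d=(M4−M3)/(6·1)=-1285/636, b=Δ3−h3·(2M3+M4)/6=941/318
t_q=11/4 → seg 2, τ=3/4; S=4+3349/636·τ+-362/53·τ²+911/636·τ³=63927/13568

  seg 0: a=5 b=-6881/636 c=0 d=2429/636
  seg 1: a=-2 b=203/318 c=2429/212 d=-3877/636
  seg 2: a=4 b=3349/636 c=-362/53 d=911/636
  seg 3: a=-3 b=941/318 c=1285/212 d=-1285/636
S(11/4) = 63927/13568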